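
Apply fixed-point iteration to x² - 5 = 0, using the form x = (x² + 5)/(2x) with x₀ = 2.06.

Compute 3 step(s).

Equation: x² - 5 = 0
Fixed-point form: x = (x² + 5)/(2x)
x₀ = 2.06

x_1 = g(2.060000) = 2.243592
x_2 = g(2.243592) = 2.236081
x_3 = g(2.236081) = 2.236068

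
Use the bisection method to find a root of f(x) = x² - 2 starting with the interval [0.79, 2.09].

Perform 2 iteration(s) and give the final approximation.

f(x) = x² - 2
Initial interval: [0.79, 2.09]

Iteration 1:
  c_1 = (0.790000 + 2.090000)/2 = 1.440000
  f(c_1) = f(1.440000) = 0.073600
  f(a) × f(c) < 0, new interval: [0.790000, 1.440000]
Iteration 2:
  c_2 = (0.790000 + 1.440000)/2 = 1.115000
  f(c_2) = f(1.115000) = -0.756775
  f(a) × f(c) ≥ 0, new interval: [1.115000, 1.440000]

After 2 iteration(s), the approximation is c_2 = 1.115000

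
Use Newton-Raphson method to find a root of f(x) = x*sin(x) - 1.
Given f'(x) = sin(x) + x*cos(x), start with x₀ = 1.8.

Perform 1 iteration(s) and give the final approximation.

f(x) = x*sin(x) - 1
f'(x) = sin(x) + x*cos(x)
x₀ = 1.8

Newton-Raphson formula: x_{n+1} = x_n - f(x_n)/f'(x_n)

Iteration 1:
  f(1.800000) = 0.752926
  f'(1.800000) = 0.564884
  x_1 = 1.800000 - 0.752926/0.564884 = 0.467114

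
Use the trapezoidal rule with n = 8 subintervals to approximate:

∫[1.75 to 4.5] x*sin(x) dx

f(x) = x*sin(x)
a = 1.75, b = 4.5, n = 8
h = (b - a)/n = 0.343750

Trapezoidal rule: (h/2)[f(x₀) + 2f(x₁) + 2f(x₂) + ... + f(xₙ)]

x_0 = 1.7500, f(x_0) = 1.721975, coefficient = 1
x_1 = 2.0938, f(x_1) = 1.813916, coefficient = 2
x_2 = 2.4375, f(x_2) = 1.577897, coefficient = 2
x_3 = 2.7812, f(x_3) = 0.980655, coefficient = 2
x_4 = 3.1250, f(x_4) = 0.051850, coefficient = 2
x_5 = 3.4688, f(x_5) = -1.114691, coefficient = 2
x_6 = 3.8125, f(x_6) = -2.370220, coefficient = 2
x_7 = 4.1562, f(x_7) = -3.529902, coefficient = 2
x_8 = 4.5000, f(x_8) = -4.398886, coefficient = 1

I ≈ (0.343750/2) × -7.857901 = -1.350577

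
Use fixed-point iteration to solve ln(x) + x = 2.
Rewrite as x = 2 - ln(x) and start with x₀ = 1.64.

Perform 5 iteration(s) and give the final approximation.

Equation: ln(x) + x = 2
Fixed-point form: x = 2 - ln(x)
x₀ = 1.64

x_1 = g(1.640000) = 1.505304
x_2 = g(1.505304) = 1.591005
x_3 = g(1.591005) = 1.535634
x_4 = g(1.535634) = 1.571057
x_5 = g(1.571057) = 1.548252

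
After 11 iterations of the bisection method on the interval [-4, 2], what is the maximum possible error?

Bisection error bound: |error| ≤ (b-a)/2^n
|error| ≤ (2 - (-4))/2^11 = 6/2^11
|error| ≤ 0.0029296875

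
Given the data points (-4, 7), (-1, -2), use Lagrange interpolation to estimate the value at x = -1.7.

Lagrange interpolation formula:
P(x) = Σ yᵢ × Lᵢ(x)
where Lᵢ(x) = Π_{j≠i} (x - xⱼ)/(xᵢ - xⱼ)

L_0(-1.7) = (-1.7 - (-1))/(-4 - (-1)) = 0.233333
L_1(-1.7) = (-1.7 - (-4))/(-1 - (-4)) = 0.766667

P(-1.7) = 7×L_0(-1.7) + (-2)×L_1(-1.7)
P(-1.7) = 0.100000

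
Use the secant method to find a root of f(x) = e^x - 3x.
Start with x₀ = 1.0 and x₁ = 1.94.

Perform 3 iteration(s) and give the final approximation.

f(x) = e^x - 3x
x₀ = 1.0, x₁ = 1.94

Secant formula: x_{n+1} = x_n - f(x_n)(x_n - x_{n-1})/(f(x_n) - f(x_{n-1}))

Iteration 1:
  f(1.000000) = -0.281718
  f(1.940000) = 1.138751
  x_2 = 1.940000 - 1.138751×(1.940000 - 1.000000)/(1.138751 - (-0.281718))
       = 1.186428
Iteration 2:
  f(1.940000) = 1.138751
  f(1.186428) = -0.283923
  x_3 = 1.186428 - (-0.283923)×(1.186428 - 1.940000)/(-0.283923 - 1.138751)
       = 1.336818
Iteration 3:
  f(1.186428) = -0.283923
  f(1.336818) = -0.203543
  x_4 = 1.336818 - (-0.203543)×(1.336818 - 1.186428)/(-0.203543 - (-0.283923))
       = 1.717645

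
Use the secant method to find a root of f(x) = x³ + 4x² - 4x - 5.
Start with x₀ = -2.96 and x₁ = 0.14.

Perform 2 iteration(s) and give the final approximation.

f(x) = x³ + 4x² - 4x - 5
x₀ = -2.96, x₁ = 0.14

Secant formula: x_{n+1} = x_n - f(x_n)(x_n - x_{n-1})/(f(x_n) - f(x_{n-1}))

Iteration 1:
  f(-2.960000) = 15.952064
  f(0.140000) = -5.478856
  x_2 = 0.140000 - (-5.478856)×(0.140000 - (-2.960000))/(-5.478856 - 15.952064)
       = -0.652521
Iteration 2:
  f(0.140000) = -5.478856
  f(-0.652521) = -0.964614
  x_3 = -0.652521 - (-0.964614)×(-0.652521 - 0.140000)/(-0.964614 - (-5.478856))
       = -0.821869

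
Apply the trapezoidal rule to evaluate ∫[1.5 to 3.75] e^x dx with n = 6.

f(x) = e^x
a = 1.5, b = 3.75, n = 6
h = (b - a)/n = 0.375000

Trapezoidal rule: (h/2)[f(x₀) + 2f(x₁) + 2f(x₂) + ... + f(xₙ)]

x_0 = 1.5000, f(x_0) = 4.481689, coefficient = 1
x_1 = 1.8750, f(x_1) = 6.520819, coefficient = 2
x_2 = 2.2500, f(x_2) = 9.487736, coefficient = 2
x_3 = 2.6250, f(x_3) = 13.804574, coefficient = 2
x_4 = 3.0000, f(x_4) = 20.085537, coefficient = 2
x_5 = 3.3750, f(x_5) = 29.224284, coefficient = 2
x_6 = 3.7500, f(x_6) = 42.521082, coefficient = 1

I ≈ (0.375000/2) × 205.248671 = 38.484126
Exact value: 38.039393
Error: 0.444733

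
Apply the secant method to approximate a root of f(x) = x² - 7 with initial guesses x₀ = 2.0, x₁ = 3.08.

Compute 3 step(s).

f(x) = x² - 7
x₀ = 2.0, x₁ = 3.08

Secant formula: x_{n+1} = x_n - f(x_n)(x_n - x_{n-1})/(f(x_n) - f(x_{n-1}))

Iteration 1:
  f(2.000000) = -3.000000
  f(3.080000) = 2.486400
  x_2 = 3.080000 - 2.486400×(3.080000 - 2.000000)/(2.486400 - (-3.000000))
       = 2.590551
Iteration 2:
  f(3.080000) = 2.486400
  f(2.590551) = -0.289045
  x_3 = 2.590551 - (-0.289045)×(2.590551 - 3.080000)/(-0.289045 - 2.486400)
       = 2.641524
Iteration 3:
  f(2.590551) = -0.289045
  f(2.641524) = -0.022350
  x_4 = 2.641524 - (-0.022350)×(2.641524 - 2.590551)/(-0.022350 - (-0.289045))
       = 2.645796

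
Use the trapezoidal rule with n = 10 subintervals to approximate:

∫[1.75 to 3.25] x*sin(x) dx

f(x) = x*sin(x)
a = 1.75, b = 3.25, n = 10
h = (b - a)/n = 0.150000

Trapezoidal rule: (h/2)[f(x₀) + 2f(x₁) + 2f(x₂) + ... + f(xₙ)]

x_0 = 1.7500, f(x_0) = 1.721975, coefficient = 1
x_1 = 1.9000, f(x_1) = 1.797970, coefficient = 2
x_2 = 2.0500, f(x_2) = 1.819093, coefficient = 2
x_3 = 2.2000, f(x_3) = 1.778692, coefficient = 2
x_4 = 2.3500, f(x_4) = 1.671962, coefficient = 2
x_5 = 2.5000, f(x_5) = 1.496180, coefficient = 2
x_6 = 2.6500, f(x_6) = 1.250881, coefficient = 2
x_7 = 2.8000, f(x_7) = 0.937967, coefficient = 2
x_8 = 2.9500, f(x_8) = 0.561747, coefficient = 2
x_9 = 3.1000, f(x_9) = 0.128900, coefficient = 2
x_10 = 3.2500, f(x_10) = -0.351634, coefficient = 1

I ≈ (0.150000/2) × 24.257126 = 1.819284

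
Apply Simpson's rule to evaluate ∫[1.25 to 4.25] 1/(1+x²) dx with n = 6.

f(x) = 1/(1+x²)
a = 1.25, b = 4.25, n = 6
h = (b - a)/n = 0.500000

Simpson's rule: (h/3)[f(x₀) + 4f(x₁) + 2f(x₂) + ... + f(xₙ)]

x_0 = 1.2500, f(x_0) = 0.390244, coefficient = 1
x_1 = 1.7500, f(x_1) = 0.246154, coefficient = 4
x_2 = 2.2500, f(x_2) = 0.164948, coefficient = 2
x_3 = 2.7500, f(x_3) = 0.116788, coefficient = 4
x_4 = 3.2500, f(x_4) = 0.086486, coefficient = 2
x_5 = 3.7500, f(x_5) = 0.066390, coefficient = 4
x_6 = 4.2500, f(x_6) = 0.052459, coefficient = 1

I ≈ (0.500000/3) × 2.662902 = 0.443817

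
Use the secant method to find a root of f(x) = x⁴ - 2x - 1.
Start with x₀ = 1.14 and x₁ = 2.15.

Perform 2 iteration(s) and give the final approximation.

f(x) = x⁴ - 2x - 1
x₀ = 1.14, x₁ = 2.15

Secant formula: x_{n+1} = x_n - f(x_n)(x_n - x_{n-1})/(f(x_n) - f(x_{n-1}))

Iteration 1:
  f(1.140000) = -1.591040
  f(2.150000) = 16.067506
  x_2 = 2.150000 - 16.067506×(2.150000 - 1.140000)/(16.067506 - (-1.591040))
       = 1.231001
Iteration 2:
  f(2.150000) = 16.067506
  f(1.231001) = -1.165674
  x_3 = 1.231001 - (-1.165674)×(1.231001 - 2.150000)/(-1.165674 - 16.067506)
       = 1.293164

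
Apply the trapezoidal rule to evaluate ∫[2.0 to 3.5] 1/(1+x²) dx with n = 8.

f(x) = 1/(1+x²)
a = 2.0, b = 3.5, n = 8
h = (b - a)/n = 0.187500

Trapezoidal rule: (h/2)[f(x₀) + 2f(x₁) + 2f(x₂) + ... + f(xₙ)]

x_0 = 2.0000, f(x_0) = 0.200000, coefficient = 1
x_1 = 2.1875, f(x_1) = 0.172856, coefficient = 2
x_2 = 2.3750, f(x_2) = 0.150588, coefficient = 2
x_3 = 2.5625, f(x_3) = 0.132163, coefficient = 2
x_4 = 2.7500, f(x_4) = 0.116788, coefficient = 2
x_5 = 2.9375, f(x_5) = 0.103854, coefficient = 2
x_6 = 3.1250, f(x_6) = 0.092888, coefficient = 2
x_7 = 3.3125, f(x_7) = 0.083524, coefficient = 2
x_8 = 3.5000, f(x_8) = 0.075472, coefficient = 1

I ≈ (0.187500/2) × 1.980795 = 0.185700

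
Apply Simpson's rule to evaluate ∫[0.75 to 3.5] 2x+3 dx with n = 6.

f(x) = 2x+3
a = 0.75, b = 3.5, n = 6
h = (b - a)/n = 0.458333

Simpson's rule: (h/3)[f(x₀) + 4f(x₁) + 2f(x₂) + ... + f(xₙ)]

x_0 = 0.7500, f(x_0) = 4.500000, coefficient = 1
x_1 = 1.2083, f(x_1) = 5.416667, coefficient = 4
x_2 = 1.6667, f(x_2) = 6.333333, coefficient = 2
x_3 = 2.1250, f(x_3) = 7.250000, coefficient = 4
x_4 = 2.5833, f(x_4) = 8.166667, coefficient = 2
x_5 = 3.0417, f(x_5) = 9.083333, coefficient = 4
x_6 = 3.5000, f(x_6) = 10.000000, coefficient = 1

I ≈ (0.458333/3) × 130.500000 = 19.937500
Exact value: 19.937500
Error: 0.000000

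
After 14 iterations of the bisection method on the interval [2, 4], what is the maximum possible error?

Bisection error bound: |error| ≤ (b-a)/2^n
|error| ≤ (4 - 2)/2^14 = 2/2^14
|error| ≤ 0.0001220703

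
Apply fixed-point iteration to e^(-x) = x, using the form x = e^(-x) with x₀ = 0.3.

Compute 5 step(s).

Equation: e^(-x) = x
Fixed-point form: x = e^(-x)
x₀ = 0.3

x_1 = g(0.300000) = 0.740818
x_2 = g(0.740818) = 0.476724
x_3 = g(0.476724) = 0.620814
x_4 = g(0.620814) = 0.537507
x_5 = g(0.537507) = 0.584203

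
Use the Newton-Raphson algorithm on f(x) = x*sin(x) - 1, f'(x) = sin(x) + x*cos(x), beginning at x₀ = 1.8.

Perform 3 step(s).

f(x) = x*sin(x) - 1
f'(x) = sin(x) + x*cos(x)
x₀ = 1.8

Newton-Raphson formula: x_{n+1} = x_n - f(x_n)/f'(x_n)

Iteration 1:
  f(1.800000) = 0.752926
  f'(1.800000) = 0.564884
  x_1 = 1.800000 - 0.752926/0.564884 = 0.467114
Iteration 2:
  f(0.467114) = -0.789653
  f'(0.467114) = 0.867384
  x_2 = 0.467114 - (-0.789653)/0.867384 = 1.377499
Iteration 3:
  f(1.377499) = 0.351844
  f'(1.377499) = 1.245988
  x_3 = 1.377499 - 0.351844/1.245988 = 1.095117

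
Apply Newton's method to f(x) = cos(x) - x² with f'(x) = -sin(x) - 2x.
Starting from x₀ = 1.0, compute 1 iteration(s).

f(x) = cos(x) - x²
f'(x) = -sin(x) - 2x
x₀ = 1.0

Newton-Raphson formula: x_{n+1} = x_n - f(x_n)/f'(x_n)

Iteration 1:
  f(1.000000) = -0.459698
  f'(1.000000) = -2.841471
  x_1 = 1.000000 - (-0.459698)/(-2.841471) = 0.838218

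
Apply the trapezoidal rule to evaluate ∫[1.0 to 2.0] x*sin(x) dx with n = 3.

f(x) = x*sin(x)
a = 1.0, b = 2.0, n = 3
h = (b - a)/n = 0.333333

Trapezoidal rule: (h/2)[f(x₀) + 2f(x₁) + 2f(x₂) + ... + f(xₙ)]

x_0 = 1.0000, f(x_0) = 0.841471, coefficient = 1
x_1 = 1.3333, f(x_1) = 1.295917, coefficient = 2
x_2 = 1.6667, f(x_2) = 1.659013, coefficient = 2
x_3 = 2.0000, f(x_3) = 1.818595, coefficient = 1

I ≈ (0.333333/2) × 8.569927 = 1.428321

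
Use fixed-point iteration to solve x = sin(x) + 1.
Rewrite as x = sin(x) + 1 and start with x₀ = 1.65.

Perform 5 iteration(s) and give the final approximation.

Equation: x = sin(x) + 1
Fixed-point form: x = sin(x) + 1
x₀ = 1.65

x_1 = g(1.650000) = 1.996865
x_2 = g(1.996865) = 1.910598
x_3 = g(1.910598) = 1.942821
x_4 = g(1.942821) = 1.931593
x_5 = g(1.931593) = 1.935616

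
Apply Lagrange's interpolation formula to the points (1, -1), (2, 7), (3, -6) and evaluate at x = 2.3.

Lagrange interpolation formula:
P(x) = Σ yᵢ × Lᵢ(x)
where Lᵢ(x) = Π_{j≠i} (x - xⱼ)/(xᵢ - xⱼ)

L_0(2.3) = (2.3 - 2)/(1 - 2) × (2.3 - 3)/(1 - 3) = -0.105000
L_1(2.3) = (2.3 - 1)/(2 - 1) × (2.3 - 3)/(2 - 3) = 0.910000
L_2(2.3) = (2.3 - 1)/(3 - 1) × (2.3 - 2)/(3 - 2) = 0.195000

P(2.3) = (-1)×L_0(2.3) + 7×L_1(2.3) + (-6)×L_2(2.3)
P(2.3) = 5.305000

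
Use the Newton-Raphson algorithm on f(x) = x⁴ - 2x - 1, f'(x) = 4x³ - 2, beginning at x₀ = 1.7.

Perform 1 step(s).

f(x) = x⁴ - 2x - 1
f'(x) = 4x³ - 2
x₀ = 1.7

Newton-Raphson formula: x_{n+1} = x_n - f(x_n)/f'(x_n)

Iteration 1:
  f(1.700000) = 3.952100
  f'(1.700000) = 17.652000
  x_1 = 1.700000 - 3.952100/17.652000 = 1.476110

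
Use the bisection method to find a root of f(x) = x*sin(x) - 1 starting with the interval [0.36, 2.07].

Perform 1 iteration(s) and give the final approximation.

f(x) = x*sin(x) - 1
Initial interval: [0.36, 2.07]

Iteration 1:
  c_1 = (0.360000 + 2.070000)/2 = 1.215000
  f(c_1) = f(1.215000) = 0.138904
  f(a) × f(c) < 0, new interval: [0.360000, 1.215000]

After 1 iteration(s), the approximation is c_1 = 1.215000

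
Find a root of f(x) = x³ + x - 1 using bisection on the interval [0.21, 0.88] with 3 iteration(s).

f(x) = x³ + x - 1
Initial interval: [0.21, 0.88]

Iteration 1:
  c_1 = (0.210000 + 0.880000)/2 = 0.545000
  f(c_1) = f(0.545000) = -0.293121
  f(a) × f(c) ≥ 0, new interval: [0.545000, 0.880000]
Iteration 2:
  c_2 = (0.545000 + 0.880000)/2 = 0.712500
  f(c_2) = f(0.712500) = 0.074205
  f(a) × f(c) < 0, new interval: [0.545000, 0.712500]
Iteration 3:
  c_3 = (0.545000 + 0.712500)/2 = 0.628750
  f(c_3) = f(0.628750) = -0.122688
  f(a) × f(c) ≥ 0, new interval: [0.628750, 0.712500]

After 3 iteration(s), the approximation is c_3 = 0.628750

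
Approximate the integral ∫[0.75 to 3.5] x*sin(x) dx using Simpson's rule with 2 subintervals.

f(x) = x*sin(x)
a = 0.75, b = 3.5, n = 2
h = (b - a)/n = 1.375000

Simpson's rule: (h/3)[f(x₀) + 4f(x₁) + 2f(x₂) + ... + f(xₙ)]

x_0 = 0.7500, f(x_0) = 0.511229, coefficient = 1
x_1 = 2.1250, f(x_1) = 1.806930, coefficient = 4
x_2 = 3.5000, f(x_2) = -1.227741, coefficient = 1

I ≈ (1.375000/3) × 6.511206 = 2.984303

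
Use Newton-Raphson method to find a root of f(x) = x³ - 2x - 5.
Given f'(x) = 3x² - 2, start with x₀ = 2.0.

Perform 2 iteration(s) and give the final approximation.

f(x) = x³ - 2x - 5
f'(x) = 3x² - 2
x₀ = 2.0

Newton-Raphson formula: x_{n+1} = x_n - f(x_n)/f'(x_n)

Iteration 1:
  f(2.000000) = -1.000000
  f'(2.000000) = 10.000000
  x_1 = 2.000000 - (-1.000000)/10.000000 = 2.100000
Iteration 2:
  f(2.100000) = 0.061000
  f'(2.100000) = 11.230000
  x_2 = 2.100000 - 0.061000/11.230000 = 2.094568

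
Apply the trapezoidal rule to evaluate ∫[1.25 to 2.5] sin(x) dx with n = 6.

f(x) = sin(x)
a = 1.25, b = 2.5, n = 6
h = (b - a)/n = 0.208333

Trapezoidal rule: (h/2)[f(x₀) + 2f(x₁) + 2f(x₂) + ... + f(xₙ)]

x_0 = 1.2500, f(x_0) = 0.948985, coefficient = 1
x_1 = 1.4583, f(x_1) = 0.993683, coefficient = 2
x_2 = 1.6667, f(x_2) = 0.995408, coefficient = 2
x_3 = 1.8750, f(x_3) = 0.954086, coefficient = 2
x_4 = 2.0833, f(x_4) = 0.871503, coefficient = 2
x_5 = 2.2917, f(x_5) = 0.751232, coefficient = 2
x_6 = 2.5000, f(x_6) = 0.598472, coefficient = 1

I ≈ (0.208333/2) × 10.679279 = 1.112425
Exact value: 1.116466
Error: 0.004041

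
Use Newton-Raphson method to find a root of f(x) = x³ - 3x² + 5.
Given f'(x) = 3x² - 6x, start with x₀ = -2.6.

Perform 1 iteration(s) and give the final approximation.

f(x) = x³ - 3x² + 5
f'(x) = 3x² - 6x
x₀ = -2.6

Newton-Raphson formula: x_{n+1} = x_n - f(x_n)/f'(x_n)

Iteration 1:
  f(-2.600000) = -32.856000
  f'(-2.600000) = 35.880000
  x_1 = -2.600000 - (-32.856000)/35.880000 = -1.684281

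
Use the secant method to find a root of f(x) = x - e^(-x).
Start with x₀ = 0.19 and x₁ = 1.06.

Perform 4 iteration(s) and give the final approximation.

f(x) = x - e^(-x)
x₀ = 0.19, x₁ = 1.06

Secant formula: x_{n+1} = x_n - f(x_n)(x_n - x_{n-1})/(f(x_n) - f(x_{n-1}))

Iteration 1:
  f(0.190000) = -0.636959
  f(1.060000) = 0.713544
  x_2 = 1.060000 - 0.713544×(1.060000 - 0.190000)/(0.713544 - (-0.636959))
       = 0.600332
Iteration 2:
  f(1.060000) = 0.713544
  f(0.600332) = 0.051702
  x_3 = 0.600332 - 0.051702×(0.600332 - 1.060000)/(0.051702 - 0.713544)
       = 0.564423
Iteration 3:
  f(0.600332) = 0.051702
  f(0.564423) = -0.004265
  x_4 = 0.564423 - (-0.004265)×(0.564423 - 0.600332)/(-0.004265 - 0.051702)
       = 0.567160
Iteration 4:
  f(0.564423) = -0.004265
  f(0.567160) = 0.000025
  x_5 = 0.567160 - 0.000025×(0.567160 - 0.564423)/(0.000025 - (-0.004265))
       = 0.567143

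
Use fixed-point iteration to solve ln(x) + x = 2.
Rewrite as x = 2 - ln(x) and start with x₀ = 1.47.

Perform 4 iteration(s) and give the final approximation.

Equation: ln(x) + x = 2
Fixed-point form: x = 2 - ln(x)
x₀ = 1.47

x_1 = g(1.470000) = 1.614738
x_2 = g(1.614738) = 1.520828
x_3 = g(1.520828) = 1.580745
x_4 = g(1.580745) = 1.542104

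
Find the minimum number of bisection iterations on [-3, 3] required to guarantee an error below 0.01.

We need (b-a)/2^n ≤ 0.01
(3 - (-3))/2^n ≤ 0.01
6/2^n ≤ 0.01
2^n ≥ 600
n ≥ log₂(600) = 9.23
n ≥ 10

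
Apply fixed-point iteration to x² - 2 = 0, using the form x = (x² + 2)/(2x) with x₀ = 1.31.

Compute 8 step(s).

Equation: x² - 2 = 0
Fixed-point form: x = (x² + 2)/(2x)
x₀ = 1.31

x_1 = g(1.310000) = 1.418359
x_2 = g(1.418359) = 1.414220
x_3 = g(1.414220) = 1.414214
x_4 = g(1.414214) = 1.414214
x_5 = g(1.414214) = 1.414214
x_6 = g(1.414214) = 1.414214
x_7 = g(1.414214) = 1.414214
x_8 = g(1.414214) = 1.414214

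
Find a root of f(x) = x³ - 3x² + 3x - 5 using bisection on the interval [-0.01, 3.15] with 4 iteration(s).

f(x) = x³ - 3x² + 3x - 5
Initial interval: [-0.01, 3.15]

Iteration 1:
  c_1 = (-0.010000 + 3.150000)/2 = 1.570000
  f(c_1) = f(1.570000) = -3.814807
  f(a) × f(c) ≥ 0, new interval: [1.570000, 3.150000]
Iteration 2:
  c_2 = (1.570000 + 3.150000)/2 = 2.360000
  f(c_2) = f(2.360000) = -1.484544
  f(a) × f(c) ≥ 0, new interval: [2.360000, 3.150000]
Iteration 3:
  c_3 = (2.360000 + 3.150000)/2 = 2.755000
  f(c_3) = f(2.755000) = 1.405444
  f(a) × f(c) < 0, new interval: [2.360000, 2.755000]
Iteration 4:
  c_4 = (2.360000 + 2.755000)/2 = 2.557500
  f(c_4) = f(2.557500) = -0.221807
  f(a) × f(c) ≥ 0, new interval: [2.557500, 2.755000]

After 4 iteration(s), the approximation is c_4 = 2.557500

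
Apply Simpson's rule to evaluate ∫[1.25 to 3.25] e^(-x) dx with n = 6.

f(x) = e^(-x)
a = 1.25, b = 3.25, n = 6
h = (b - a)/n = 0.333333

Simpson's rule: (h/3)[f(x₀) + 4f(x₁) + 2f(x₂) + ... + f(xₙ)]

x_0 = 1.2500, f(x_0) = 0.286505, coefficient = 1
x_1 = 1.5833, f(x_1) = 0.205290, coefficient = 4
x_2 = 1.9167, f(x_2) = 0.147096, coefficient = 2
x_3 = 2.2500, f(x_3) = 0.105399, coefficient = 4
x_4 = 2.5833, f(x_4) = 0.075522, coefficient = 2
x_5 = 2.9167, f(x_5) = 0.054114, coefficient = 4
x_6 = 3.2500, f(x_6) = 0.038774, coefficient = 1

I ≈ (0.333333/3) × 2.229726 = 0.247747
Exact value: 0.247731
Error: 0.000017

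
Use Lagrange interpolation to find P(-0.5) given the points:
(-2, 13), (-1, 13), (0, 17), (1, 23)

Lagrange interpolation formula:
P(x) = Σ yᵢ × Lᵢ(x)
where Lᵢ(x) = Π_{j≠i} (x - xⱼ)/(xᵢ - xⱼ)

L_0(-0.5) = (-0.5 - (-1))/(-2 - (-1)) × (-0.5 - 0)/(-2 - 0) × (-0.5 - 1)/(-2 - 1) = -0.062500
L_1(-0.5) = (-0.5 - (-2))/(-1 - (-2)) × (-0.5 - 0)/(-1 - 0) × (-0.5 - 1)/(-1 - 1) = 0.562500
L_2(-0.5) = (-0.5 - (-2))/(0 - (-2)) × (-0.5 - (-1))/(0 - (-1)) × (-0.5 - 1)/(0 - 1) = 0.562500
L_3(-0.5) = (-0.5 - (-2))/(1 - (-2)) × (-0.5 - (-1))/(1 - (-1)) × (-0.5 - 0)/(1 - 0) = -0.062500

P(-0.5) = 13×L_0(-0.5) + 13×L_1(-0.5) + 17×L_2(-0.5) + 23×L_3(-0.5)
P(-0.5) = 14.625000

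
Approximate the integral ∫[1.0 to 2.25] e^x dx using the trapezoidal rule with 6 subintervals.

f(x) = e^x
a = 1.0, b = 2.25, n = 6
h = (b - a)/n = 0.208333

Trapezoidal rule: (h/2)[f(x₀) + 2f(x₁) + 2f(x₂) + ... + f(xₙ)]

x_0 = 1.0000, f(x_0) = 2.718282, coefficient = 1
x_1 = 1.2083, f(x_1) = 3.347900, coefficient = 2
x_2 = 1.4167, f(x_2) = 4.123353, coefficient = 2
x_3 = 1.6250, f(x_3) = 5.078419, coefficient = 2
x_4 = 1.8333, f(x_4) = 6.254701, coefficient = 2
x_5 = 2.0417, f(x_5) = 7.703438, coefficient = 2
x_6 = 2.2500, f(x_6) = 9.487736, coefficient = 1

I ≈ (0.208333/2) × 65.221639 = 6.793921
Exact value: 6.769454
Error: 0.024467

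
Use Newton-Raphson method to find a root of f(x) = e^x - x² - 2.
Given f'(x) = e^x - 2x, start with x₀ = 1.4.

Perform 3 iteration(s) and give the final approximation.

f(x) = e^x - x² - 2
f'(x) = e^x - 2x
x₀ = 1.4

Newton-Raphson formula: x_{n+1} = x_n - f(x_n)/f'(x_n)

Iteration 1:
  f(1.400000) = 0.095200
  f'(1.400000) = 1.255200
  x_1 = 1.400000 - 0.095200/1.255200 = 1.324156
Iteration 2:
  f(1.324156) = 0.005622
  f'(1.324156) = 1.110699
  x_2 = 1.324156 - 0.005622/1.110699 = 1.319094
Iteration 3:
  f(1.319094) = 0.000022
  f'(1.319094) = 1.101843
  x_3 = 1.319094 - 0.000022/1.101843 = 1.319074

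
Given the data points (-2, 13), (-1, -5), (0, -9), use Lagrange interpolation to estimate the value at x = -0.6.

Lagrange interpolation formula:
P(x) = Σ yᵢ × Lᵢ(x)
where Lᵢ(x) = Π_{j≠i} (x - xⱼ)/(xᵢ - xⱼ)

L_0(-0.6) = (-0.6 - (-1))/(-2 - (-1)) × (-0.6 - 0)/(-2 - 0) = -0.120000
L_1(-0.6) = (-0.6 - (-2))/(-1 - (-2)) × (-0.6 - 0)/(-1 - 0) = 0.840000
L_2(-0.6) = (-0.6 - (-2))/(0 - (-2)) × (-0.6 - (-1))/(0 - (-1)) = 0.280000

P(-0.6) = 13×L_0(-0.6) + (-5)×L_1(-0.6) + (-9)×L_2(-0.6)
P(-0.6) = -8.280000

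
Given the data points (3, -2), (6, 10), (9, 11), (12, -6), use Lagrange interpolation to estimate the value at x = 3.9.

Lagrange interpolation formula:
P(x) = Σ yᵢ × Lᵢ(x)
where Lᵢ(x) = Π_{j≠i} (x - xⱼ)/(xᵢ - xⱼ)

L_0(3.9) = (3.9 - 6)/(3 - 6) × (3.9 - 9)/(3 - 9) × (3.9 - 12)/(3 - 12) = 0.535500
L_1(3.9) = (3.9 - 3)/(6 - 3) × (3.9 - 9)/(6 - 9) × (3.9 - 12)/(6 - 12) = 0.688500
L_2(3.9) = (3.9 - 3)/(9 - 3) × (3.9 - 6)/(9 - 6) × (3.9 - 12)/(9 - 12) = -0.283500
L_3(3.9) = (3.9 - 3)/(12 - 3) × (3.9 - 6)/(12 - 6) × (3.9 - 9)/(12 - 9) = 0.059500

P(3.9) = (-2)×L_0(3.9) + 10×L_1(3.9) + 11×L_2(3.9) + (-6)×L_3(3.9)
P(3.9) = 2.338500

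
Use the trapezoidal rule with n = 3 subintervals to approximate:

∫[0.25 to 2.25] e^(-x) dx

f(x) = e^(-x)
a = 0.25, b = 2.25, n = 3
h = (b - a)/n = 0.666667

Trapezoidal rule: (h/2)[f(x₀) + 2f(x₁) + 2f(x₂) + ... + f(xₙ)]

x_0 = 0.2500, f(x_0) = 0.778801, coefficient = 1
x_1 = 0.9167, f(x_1) = 0.399850, coefficient = 2
x_2 = 1.5833, f(x_2) = 0.205290, coefficient = 2
x_3 = 2.2500, f(x_3) = 0.105399, coefficient = 1

I ≈ (0.666667/2) × 2.094479 = 0.698160
Exact value: 0.673402
Error: 0.024758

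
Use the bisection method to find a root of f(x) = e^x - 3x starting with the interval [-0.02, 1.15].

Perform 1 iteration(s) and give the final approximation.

f(x) = e^x - 3x
Initial interval: [-0.02, 1.15]

Iteration 1:
  c_1 = (-0.020000 + 1.150000)/2 = 0.565000
  f(c_1) = f(0.565000) = 0.064448
  f(a) × f(c) ≥ 0, new interval: [0.565000, 1.150000]

After 1 iteration(s), the approximation is c_1 = 0.565000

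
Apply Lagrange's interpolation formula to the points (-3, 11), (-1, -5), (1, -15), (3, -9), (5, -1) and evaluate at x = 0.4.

Lagrange interpolation formula:
P(x) = Σ yᵢ × Lᵢ(x)
where Lᵢ(x) = Π_{j≠i} (x - xⱼ)/(xᵢ - xⱼ)

L_0(0.4) = (0.4 - (-1))/(-3 - (-1)) × (0.4 - 1)/(-3 - 1) × (0.4 - 3)/(-3 - 3) × (0.4 - 5)/(-3 - 5) = -0.026162
L_1(0.4) = (0.4 - (-3))/(-1 - (-3)) × (0.4 - 1)/(-1 - 1) × (0.4 - 3)/(-1 - 3) × (0.4 - 5)/(-1 - 5) = 0.254150
L_2(0.4) = (0.4 - (-3))/(1 - (-3)) × (0.4 - (-1))/(1 - (-1)) × (0.4 - 3)/(1 - 3) × (0.4 - 5)/(1 - 5) = 0.889525
L_3(0.4) = (0.4 - (-3))/(3 - (-3)) × (0.4 - (-1))/(3 - (-1)) × (0.4 - 1)/(3 - 1) × (0.4 - 5)/(3 - 5) = -0.136850
L_4(0.4) = (0.4 - (-3))/(5 - (-3)) × (0.4 - (-1))/(5 - (-1)) × (0.4 - 1)/(5 - 1) × (0.4 - 3)/(5 - 3) = 0.019337

P(0.4) = 11×L_0(0.4) + (-5)×L_1(0.4) + (-15)×L_2(0.4) + (-9)×L_3(0.4) + (-1)×L_4(0.4)
P(0.4) = -13.689100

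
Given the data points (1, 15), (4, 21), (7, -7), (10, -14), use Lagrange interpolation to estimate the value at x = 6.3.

Lagrange interpolation formula:
P(x) = Σ yᵢ × Lᵢ(x)
where Lᵢ(x) = Π_{j≠i} (x - xⱼ)/(xᵢ - xⱼ)

L_0(6.3) = (6.3 - 4)/(1 - 4) × (6.3 - 7)/(1 - 7) × (6.3 - 10)/(1 - 10) = -0.036772
L_1(6.3) = (6.3 - 1)/(4 - 1) × (6.3 - 7)/(4 - 7) × (6.3 - 10)/(4 - 10) = 0.254204
L_2(6.3) = (6.3 - 1)/(7 - 1) × (6.3 - 4)/(7 - 4) × (6.3 - 10)/(7 - 10) = 0.835241
L_3(6.3) = (6.3 - 1)/(10 - 1) × (6.3 - 4)/(10 - 4) × (6.3 - 7)/(10 - 7) = -0.052673

P(6.3) = 15×L_0(6.3) + 21×L_1(6.3) + (-7)×L_2(6.3) + (-14)×L_3(6.3)
P(6.3) = -0.322562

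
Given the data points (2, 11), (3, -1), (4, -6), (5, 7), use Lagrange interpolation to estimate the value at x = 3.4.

Lagrange interpolation formula:
P(x) = Σ yᵢ × Lᵢ(x)
where Lᵢ(x) = Π_{j≠i} (x - xⱼ)/(xᵢ - xⱼ)

L_0(3.4) = (3.4 - 3)/(2 - 3) × (3.4 - 4)/(2 - 4) × (3.4 - 5)/(2 - 5) = -0.064000
L_1(3.4) = (3.4 - 2)/(3 - 2) × (3.4 - 4)/(3 - 4) × (3.4 - 5)/(3 - 5) = 0.672000
L_2(3.4) = (3.4 - 2)/(4 - 2) × (3.4 - 3)/(4 - 3) × (3.4 - 5)/(4 - 5) = 0.448000
L_3(3.4) = (3.4 - 2)/(5 - 2) × (3.4 - 3)/(5 - 3) × (3.4 - 4)/(5 - 4) = -0.056000

P(3.4) = 11×L_0(3.4) + (-1)×L_1(3.4) + (-6)×L_2(3.4) + 7×L_3(3.4)
P(3.4) = -4.456000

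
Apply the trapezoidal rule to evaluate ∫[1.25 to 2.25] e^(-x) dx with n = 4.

f(x) = e^(-x)
a = 1.25, b = 2.25, n = 4
h = (b - a)/n = 0.250000

Trapezoidal rule: (h/2)[f(x₀) + 2f(x₁) + 2f(x₂) + ... + f(xₙ)]

x_0 = 1.2500, f(x_0) = 0.286505, coefficient = 1
x_1 = 1.5000, f(x_1) = 0.223130, coefficient = 2
x_2 = 1.7500, f(x_2) = 0.173774, coefficient = 2
x_3 = 2.0000, f(x_3) = 0.135335, coefficient = 2
x_4 = 2.2500, f(x_4) = 0.105399, coefficient = 1

I ≈ (0.250000/2) × 1.456383 = 0.182048
Exact value: 0.181106
Error: 0.000942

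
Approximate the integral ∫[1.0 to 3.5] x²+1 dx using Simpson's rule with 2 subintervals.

f(x) = x²+1
a = 1.0, b = 3.5, n = 2
h = (b - a)/n = 1.250000

Simpson's rule: (h/3)[f(x₀) + 4f(x₁) + 2f(x₂) + ... + f(xₙ)]

x_0 = 1.0000, f(x_0) = 2.000000, coefficient = 1
x_1 = 2.2500, f(x_1) = 6.062500, coefficient = 4
x_2 = 3.5000, f(x_2) = 13.250000, coefficient = 1

I ≈ (1.250000/3) × 39.500000 = 16.458333
Exact value: 16.458333
Error: 0.000000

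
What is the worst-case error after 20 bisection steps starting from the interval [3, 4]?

Bisection error bound: |error| ≤ (b-a)/2^n
|error| ≤ (4 - 3)/2^20 = 1/2^20
|error| ≤ 0.0000009537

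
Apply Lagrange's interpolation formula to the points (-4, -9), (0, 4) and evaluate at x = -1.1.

Lagrange interpolation formula:
P(x) = Σ yᵢ × Lᵢ(x)
where Lᵢ(x) = Π_{j≠i} (x - xⱼ)/(xᵢ - xⱼ)

L_0(-1.1) = (-1.1 - 0)/(-4 - 0) = 0.275000
L_1(-1.1) = (-1.1 - (-4))/(0 - (-4)) = 0.725000

P(-1.1) = (-9)×L_0(-1.1) + 4×L_1(-1.1)
P(-1.1) = 0.425000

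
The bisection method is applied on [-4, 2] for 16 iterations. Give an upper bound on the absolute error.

Bisection error bound: |error| ≤ (b-a)/2^n
|error| ≤ (2 - (-4))/2^16 = 6/2^16
|error| ≤ 0.0000915527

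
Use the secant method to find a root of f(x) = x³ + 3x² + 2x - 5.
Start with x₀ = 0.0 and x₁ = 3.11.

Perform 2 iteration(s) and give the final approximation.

f(x) = x³ + 3x² + 2x - 5
x₀ = 0.0, x₁ = 3.11

Secant formula: x_{n+1} = x_n - f(x_n)(x_n - x_{n-1})/(f(x_n) - f(x_{n-1}))

Iteration 1:
  f(0.000000) = -5.000000
  f(3.110000) = 60.316531
  x_2 = 3.110000 - 60.316531×(3.110000 - 0.000000)/(60.316531 - (-5.000000))
       = 0.238071
Iteration 2:
  f(3.110000) = 60.316531
  f(0.238071) = -4.340330
  x_3 = 0.238071 - (-4.340330)×(0.238071 - 3.110000)/(-4.340330 - 60.316531)
       = 0.430860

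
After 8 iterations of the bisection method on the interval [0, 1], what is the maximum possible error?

Bisection error bound: |error| ≤ (b-a)/2^n
|error| ≤ (1 - 0)/2^8 = 1/2^8
|error| ≤ 0.0039062500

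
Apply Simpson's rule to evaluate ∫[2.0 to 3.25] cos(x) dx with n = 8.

f(x) = cos(x)
a = 2.0, b = 3.25, n = 8
h = (b - a)/n = 0.156250

Simpson's rule: (h/3)[f(x₀) + 4f(x₁) + 2f(x₂) + ... + f(xₙ)]

x_0 = 2.0000, f(x_0) = -0.416147, coefficient = 1
x_1 = 2.1562, f(x_1) = -0.552578, coefficient = 4
x_2 = 2.3125, f(x_2) = -0.675545, coefficient = 2
x_3 = 2.4688, f(x_3) = -0.782053, coefficient = 4
x_4 = 2.6250, f(x_4) = -0.869507, coefficient = 2
x_5 = 2.7812, f(x_5) = -0.935776, coefficient = 4
x_6 = 2.9375, f(x_6) = -0.979245, coefficient = 2
x_7 = 3.0938, f(x_7) = -0.998856, coefficient = 4
x_8 = 3.2500, f(x_8) = -0.994130, coefficient = 1

I ≈ (0.156250/3) × -19.535922 = -1.017496
Exact value: -1.017493
Error: 0.000003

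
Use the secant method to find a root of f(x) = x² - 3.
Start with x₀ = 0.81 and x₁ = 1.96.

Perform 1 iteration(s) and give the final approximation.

f(x) = x² - 3
x₀ = 0.81, x₁ = 1.96

Secant formula: x_{n+1} = x_n - f(x_n)(x_n - x_{n-1})/(f(x_n) - f(x_{n-1}))

Iteration 1:
  f(0.810000) = -2.343900
  f(1.960000) = 0.841600
  x_2 = 1.960000 - 0.841600×(1.960000 - 0.810000)/(0.841600 - (-2.343900))
       = 1.656173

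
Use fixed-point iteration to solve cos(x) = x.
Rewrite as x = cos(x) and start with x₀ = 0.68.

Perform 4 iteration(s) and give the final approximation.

Equation: cos(x) = x
Fixed-point form: x = cos(x)
x₀ = 0.68

x_1 = g(0.680000) = 0.777573
x_2 = g(0.777573) = 0.712618
x_3 = g(0.712618) = 0.756652
x_4 = g(0.756652) = 0.727138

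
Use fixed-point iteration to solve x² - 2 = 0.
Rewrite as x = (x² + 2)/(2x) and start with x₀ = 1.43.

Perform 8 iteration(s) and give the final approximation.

Equation: x² - 2 = 0
Fixed-point form: x = (x² + 2)/(2x)
x₀ = 1.43

x_1 = g(1.430000) = 1.414301
x_2 = g(1.414301) = 1.414214
x_3 = g(1.414214) = 1.414214
x_4 = g(1.414214) = 1.414214
x_5 = g(1.414214) = 1.414214
x_6 = g(1.414214) = 1.414214
x_7 = g(1.414214) = 1.414214
x_8 = g(1.414214) = 1.414214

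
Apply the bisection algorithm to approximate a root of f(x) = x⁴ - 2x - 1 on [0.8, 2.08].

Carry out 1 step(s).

f(x) = x⁴ - 2x - 1
Initial interval: [0.8, 2.08]

Iteration 1:
  c_1 = (0.800000 + 2.080000)/2 = 1.440000
  f(c_1) = f(1.440000) = 0.419817
  f(a) × f(c) < 0, new interval: [0.800000, 1.440000]

After 1 iteration(s), the approximation is c_1 = 1.440000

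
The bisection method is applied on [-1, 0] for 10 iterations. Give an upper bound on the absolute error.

Bisection error bound: |error| ≤ (b-a)/2^n
|error| ≤ (0 - (-1))/2^10 = 1/2^10
|error| ≤ 0.0009765625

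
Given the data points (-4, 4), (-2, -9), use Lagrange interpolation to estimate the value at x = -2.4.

Lagrange interpolation formula:
P(x) = Σ yᵢ × Lᵢ(x)
where Lᵢ(x) = Π_{j≠i} (x - xⱼ)/(xᵢ - xⱼ)

L_0(-2.4) = (-2.4 - (-2))/(-4 - (-2)) = 0.200000
L_1(-2.4) = (-2.4 - (-4))/(-2 - (-4)) = 0.800000

P(-2.4) = 4×L_0(-2.4) + (-9)×L_1(-2.4)
P(-2.4) = -6.400000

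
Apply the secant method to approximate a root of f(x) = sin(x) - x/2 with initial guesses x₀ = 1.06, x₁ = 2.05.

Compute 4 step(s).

f(x) = sin(x) - x/2
x₀ = 1.06, x₁ = 2.05

Secant formula: x_{n+1} = x_n - f(x_n)(x_n - x_{n-1})/(f(x_n) - f(x_{n-1}))

Iteration 1:
  f(1.060000) = 0.342355
  f(2.050000) = -0.137638
  x_2 = 2.050000 - (-0.137638)×(2.050000 - 1.060000)/(-0.137638 - 0.342355)
       = 1.766118
Iteration 2:
  f(2.050000) = -0.137638
  f(1.766118) = 0.097926
  x_3 = 1.766118 - 0.097926×(1.766118 - 2.050000)/(0.097926 - (-0.137638))
       = 1.884131
Iteration 3:
  f(1.766118) = 0.097926
  f(1.884131) = 0.009246
  x_4 = 1.884131 - 0.009246×(1.884131 - 1.766118)/(0.009246 - 0.097926)
       = 1.896435
Iteration 4:
  f(1.884131) = 0.009246
  f(1.896435) = -0.000771
  x_5 = 1.896435 - (-0.000771)×(1.896435 - 1.884131)/(-0.000771 - 0.009246)
       = 1.895488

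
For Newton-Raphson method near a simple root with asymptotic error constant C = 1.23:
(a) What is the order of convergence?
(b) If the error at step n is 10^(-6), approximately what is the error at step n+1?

(a) Newton-Raphson has quadratic (order 2) convergence near simple roots.
    This means |e_{n+1}| ≈ C|e_n|².

(b) With |e_n| = 10^(-6) and C = 1.23:
    |e_{n+1}| ≈ 1.23 × (10^(-6))² = 1.23 × 10^(-12)

(a) 2 (quadratic); (b) |e_{n+1}| ≈ 1.230e-12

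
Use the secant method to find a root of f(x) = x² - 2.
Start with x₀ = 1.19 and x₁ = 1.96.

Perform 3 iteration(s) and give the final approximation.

f(x) = x² - 2
x₀ = 1.19, x₁ = 1.96

Secant formula: x_{n+1} = x_n - f(x_n)(x_n - x_{n-1})/(f(x_n) - f(x_{n-1}))

Iteration 1:
  f(1.190000) = -0.583900
  f(1.960000) = 1.841600
  x_2 = 1.960000 - 1.841600×(1.960000 - 1.190000)/(1.841600 - (-0.583900))
       = 1.375365
Iteration 2:
  f(1.960000) = 1.841600
  f(1.375365) = -0.108371
  x_3 = 1.375365 - (-0.108371)×(1.375365 - 1.960000)/(-0.108371 - 1.841600)
       = 1.407857
Iteration 3:
  f(1.375365) = -0.108371
  f(1.407857) = -0.017940
  x_4 = 1.407857 - (-0.017940)×(1.407857 - 1.375365)/(-0.017940 - (-0.108371))
       = 1.414302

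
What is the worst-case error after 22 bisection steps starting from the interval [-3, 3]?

Bisection error bound: |error| ≤ (b-a)/2^n
|error| ≤ (3 - (-3))/2^22 = 6/2^22
|error| ≤ 0.0000014305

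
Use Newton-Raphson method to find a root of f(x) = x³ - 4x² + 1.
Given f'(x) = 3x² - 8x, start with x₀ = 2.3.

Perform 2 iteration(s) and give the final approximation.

f(x) = x³ - 4x² + 1
f'(x) = 3x² - 8x
x₀ = 2.3

Newton-Raphson formula: x_{n+1} = x_n - f(x_n)/f'(x_n)

Iteration 1:
  f(2.300000) = -7.993000
  f'(2.300000) = -2.530000
  x_1 = 2.300000 - (-7.993000)/(-2.530000) = -0.859289
Iteration 2:
  f(-0.859289) = -2.587986
  f'(-0.859289) = 9.089439
  x_2 = -0.859289 - (-2.587986)/9.089439 = -0.574564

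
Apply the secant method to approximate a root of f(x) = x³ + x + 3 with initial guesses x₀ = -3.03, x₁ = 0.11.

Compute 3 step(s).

f(x) = x³ + x + 3
x₀ = -3.03, x₁ = 0.11

Secant formula: x_{n+1} = x_n - f(x_n)(x_n - x_{n-1})/(f(x_n) - f(x_{n-1}))

Iteration 1:
  f(-3.030000) = -27.848127
  f(0.110000) = 3.111331
  x_2 = 0.110000 - 3.111331×(0.110000 - (-3.030000))/(3.111331 - (-27.848127))
       = -0.205560
Iteration 2:
  f(0.110000) = 3.111331
  f(-0.205560) = 2.785754
  x_3 = -0.205560 - 2.785754×(-0.205560 - 0.110000)/(2.785754 - 3.111331)
       = -2.905605
Iteration 3:
  f(-0.205560) = 2.785754
  f(-2.905605) = -24.436301
  x_4 = -2.905605 - (-24.436301)×(-2.905605 - (-0.205560))/(-24.436301 - 2.785754)
       = -0.481868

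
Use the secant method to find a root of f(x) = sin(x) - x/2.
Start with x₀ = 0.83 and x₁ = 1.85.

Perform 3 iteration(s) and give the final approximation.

f(x) = sin(x) - x/2
x₀ = 0.83, x₁ = 1.85

Secant formula: x_{n+1} = x_n - f(x_n)(x_n - x_{n-1})/(f(x_n) - f(x_{n-1}))

Iteration 1:
  f(0.830000) = 0.322931
  f(1.850000) = 0.036275
  x_2 = 1.850000 - 0.036275×(1.850000 - 0.830000)/(0.036275 - 0.322931)
       = 1.979077
Iteration 2:
  f(1.850000) = 0.036275
  f(1.979077) = -0.071734
  x_3 = 1.979077 - (-0.071734)×(1.979077 - 1.850000)/(-0.071734 - 0.036275)
       = 1.893351
Iteration 3:
  f(1.979077) = -0.071734
  f(1.893351) = 0.001753
  x_4 = 1.893351 - 0.001753×(1.893351 - 1.979077)/(0.001753 - (-0.071734))
       = 1.895396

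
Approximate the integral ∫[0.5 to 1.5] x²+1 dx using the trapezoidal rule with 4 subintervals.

f(x) = x²+1
a = 0.5, b = 1.5, n = 4
h = (b - a)/n = 0.250000

Trapezoidal rule: (h/2)[f(x₀) + 2f(x₁) + 2f(x₂) + ... + f(xₙ)]

x_0 = 0.5000, f(x_0) = 1.250000, coefficient = 1
x_1 = 0.7500, f(x_1) = 1.562500, coefficient = 2
x_2 = 1.0000, f(x_2) = 2.000000, coefficient = 2
x_3 = 1.2500, f(x_3) = 2.562500, coefficient = 2
x_4 = 1.5000, f(x_4) = 3.250000, coefficient = 1

I ≈ (0.250000/2) × 16.750000 = 2.093750
Exact value: 2.083333
Error: 0.010417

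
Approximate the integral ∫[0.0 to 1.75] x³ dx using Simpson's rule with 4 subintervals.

f(x) = x³
a = 0.0, b = 1.75, n = 4
h = (b - a)/n = 0.437500

Simpson's rule: (h/3)[f(x₀) + 4f(x₁) + 2f(x₂) + ... + f(xₙ)]

x_0 = 0.0000, f(x_0) = 0.000000, coefficient = 1
x_1 = 0.4375, f(x_1) = 0.083740, coefficient = 4
x_2 = 0.8750, f(x_2) = 0.669922, coefficient = 2
x_3 = 1.3125, f(x_3) = 2.260986, coefficient = 4
x_4 = 1.7500, f(x_4) = 5.359375, coefficient = 1

I ≈ (0.437500/3) × 16.078125 = 2.344727
Exact value: 2.344727
Error: 0.000000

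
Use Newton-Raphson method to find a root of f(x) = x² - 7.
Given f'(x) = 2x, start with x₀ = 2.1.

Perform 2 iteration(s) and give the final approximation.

f(x) = x² - 7
f'(x) = 2x
x₀ = 2.1

Newton-Raphson formula: x_{n+1} = x_n - f(x_n)/f'(x_n)

Iteration 1:
  f(2.100000) = -2.590000
  f'(2.100000) = 4.200000
  x_1 = 2.100000 - (-2.590000)/4.200000 = 2.716667
Iteration 2:
  f(2.716667) = 0.380278
  f'(2.716667) = 5.433333
  x_2 = 2.716667 - 0.380278/5.433333 = 2.646677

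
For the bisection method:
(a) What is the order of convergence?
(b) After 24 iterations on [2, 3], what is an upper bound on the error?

(a) Bisection has linear (order 1) convergence; the error is halved each step.

(b) Error bound = (b-a)/2^n = (3 - 2)/2^{24}
    = 1/2^{24}

(a) 1 (linear); (b) error ≤ 5.96e-08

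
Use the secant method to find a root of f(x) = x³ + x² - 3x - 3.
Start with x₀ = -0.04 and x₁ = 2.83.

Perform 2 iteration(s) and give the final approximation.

f(x) = x³ + x² - 3x - 3
x₀ = -0.04, x₁ = 2.83

Secant formula: x_{n+1} = x_n - f(x_n)(x_n - x_{n-1})/(f(x_n) - f(x_{n-1}))

Iteration 1:
  f(-0.040000) = -2.878464
  f(2.830000) = 19.184087
  x_2 = 2.830000 - 19.184087×(2.830000 - (-0.040000))/(19.184087 - (-2.878464))
       = 0.334444
Iteration 2:
  f(2.830000) = 19.184087
  f(0.334444) = -3.854071
  x_3 = 0.334444 - (-3.854071)×(0.334444 - 2.830000)/(-3.854071 - 19.184087)
       = 0.751928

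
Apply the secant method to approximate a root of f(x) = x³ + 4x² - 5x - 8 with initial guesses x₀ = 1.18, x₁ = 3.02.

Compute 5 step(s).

f(x) = x³ + 4x² - 5x - 8
x₀ = 1.18, x₁ = 3.02

Secant formula: x_{n+1} = x_n - f(x_n)(x_n - x_{n-1})/(f(x_n) - f(x_{n-1}))

Iteration 1:
  f(1.180000) = -6.687368
  f(3.020000) = 40.925208
  x_2 = 3.020000 - 40.925208×(3.020000 - 1.180000)/(40.925208 - (-6.687368))
       = 1.438435
Iteration 2:
  f(3.020000) = 40.925208
  f(1.438435) = -3.939535
  x_3 = 1.438435 - (-3.939535)×(1.438435 - 3.020000)/(-3.939535 - 40.925208)
       = 1.577311
Iteration 3:
  f(1.438435) = -3.939535
  f(1.577311) = -2.010709
  x_4 = 1.577311 - (-2.010709)×(1.577311 - 1.438435)/(-2.010709 - (-3.939535))
       = 1.722082
Iteration 4:
  f(1.577311) = -2.010709
  f(1.722082) = 0.358811
  x_5 = 1.722082 - 0.358811×(1.722082 - 1.577311)/(0.358811 - (-2.010709))
       = 1.700160
Iteration 5:
  f(1.722082) = 0.358811
  f(1.700160) = -0.024237
  x_6 = 1.700160 - (-0.024237)×(1.700160 - 1.722082)/(-0.024237 - 0.358811)
       = 1.701547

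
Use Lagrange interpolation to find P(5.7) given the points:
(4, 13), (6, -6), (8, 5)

Lagrange interpolation formula:
P(x) = Σ yᵢ × Lᵢ(x)
where Lᵢ(x) = Π_{j≠i} (x - xⱼ)/(xᵢ - xⱼ)

L_0(5.7) = (5.7 - 6)/(4 - 6) × (5.7 - 8)/(4 - 8) = 0.086250
L_1(5.7) = (5.7 - 4)/(6 - 4) × (5.7 - 8)/(6 - 8) = 0.977500
L_2(5.7) = (5.7 - 4)/(8 - 4) × (5.7 - 6)/(8 - 6) = -0.063750

P(5.7) = 13×L_0(5.7) + (-6)×L_1(5.7) + 5×L_2(5.7)
P(5.7) = -5.062500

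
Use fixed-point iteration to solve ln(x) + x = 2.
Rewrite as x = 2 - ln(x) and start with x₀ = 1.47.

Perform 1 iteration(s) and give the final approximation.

Equation: ln(x) + x = 2
Fixed-point form: x = 2 - ln(x)
x₀ = 1.47

x_1 = g(1.470000) = 1.614738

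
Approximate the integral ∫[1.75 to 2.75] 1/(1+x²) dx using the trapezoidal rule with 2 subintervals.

f(x) = 1/(1+x²)
a = 1.75, b = 2.75, n = 2
h = (b - a)/n = 0.500000

Trapezoidal rule: (h/2)[f(x₀) + 2f(x₁) + 2f(x₂) + ... + f(xₙ)]

x_0 = 1.7500, f(x_0) = 0.246154, coefficient = 1
x_1 = 2.2500, f(x_1) = 0.164948, coefficient = 2
x_2 = 2.7500, f(x_2) = 0.116788, coefficient = 1

I ≈ (0.500000/2) × 0.692839 = 0.173210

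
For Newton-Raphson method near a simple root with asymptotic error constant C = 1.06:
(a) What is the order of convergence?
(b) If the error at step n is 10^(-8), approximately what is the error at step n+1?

(a) Newton-Raphson has quadratic (order 2) convergence near simple roots.
    This means |e_{n+1}| ≈ C|e_n|².

(b) With |e_n| = 10^(-8) and C = 1.06:
    |e_{n+1}| ≈ 1.06 × (10^(-8))² = 1.06 × 10^(-16)

(a) 2 (quadratic); (b) |e_{n+1}| ≈ 1.060e-16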